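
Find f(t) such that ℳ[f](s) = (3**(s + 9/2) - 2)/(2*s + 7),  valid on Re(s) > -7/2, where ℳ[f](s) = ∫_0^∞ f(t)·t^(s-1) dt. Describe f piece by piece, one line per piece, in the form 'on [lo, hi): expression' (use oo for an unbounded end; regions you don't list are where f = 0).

on [0, 1): t**(7/2)/2
on [1, 3): 3*t**(7/2)/2

integrate the 2 segments split at 1, then add the results
for t in [0, 1): the term is ∫ t**(7/2)/2·t^(s-1)
for t in [1, 3): the term is ∫ 3*t**(7/2)/2·t^(s-1)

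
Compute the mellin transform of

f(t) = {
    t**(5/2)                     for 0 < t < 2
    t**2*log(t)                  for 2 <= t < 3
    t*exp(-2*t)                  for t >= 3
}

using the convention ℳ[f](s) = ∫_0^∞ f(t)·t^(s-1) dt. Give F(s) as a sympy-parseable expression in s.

back out the shared t-power: t**2 on [0, 2); t**(3/2)*log(t) on [2, 3); sqrt(t)*exp(-2*t) on [3, ∞)
remove the shared t-power first: t**(3/2) on [0, 2); t*log(t) on [2, 3); exp(-2*t) on [3, ∞)
linearity at 2, 3 turns ℳ[f](s) into 3 summed integrals
the [0, 2) slice contributes ∫ t**(5/2)·t^(s-1) dt
piece [2, 3): integrate t**2*log(t) against the kernel
over [3, ∞), the kernel integral of t*exp(-2*t) enters the sum

(-8*12**s*(s + 1)*(2*s + 5)*log(2) - 8*12**s*(2*s + 5)*log(2) + 8*12**s*(2*s + 5) + 16*12**s*sqrt(2)*(2*s + (s + 1)**2 + 3) + 18*18**s*(s + 1)*(2*s + 5)*log(3) - 18*18**s*(2*s + 5) + 18*18**s*(2*s + 5)*log(3) + 3**s*(2*s + 5)*(2*s + (s + 1)**2 + 3)*uppergamma(s + 1, 6))/(2*6**s*(2*s + 5)*(2*s + (s + 1)**2 + 3))
  Re(s) > -5/2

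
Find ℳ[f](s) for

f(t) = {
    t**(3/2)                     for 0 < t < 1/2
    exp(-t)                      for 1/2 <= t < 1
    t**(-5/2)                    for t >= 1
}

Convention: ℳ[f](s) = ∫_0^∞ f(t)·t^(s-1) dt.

along the cuts 1/2, 1, ℳ[f](s) splits into 3 integrals
∫ t**(3/2)·t^(s-1) over [0, 1/2)
piece [1/2, 1): integrate exp(-t) against the kernel
segment [1, ∞) carries t**(-5/2); integrate it

(2*2**s*(2*s - 5)*(2*s + 3)*uppergamma(s, 1/2) - 2*2**s*(2*s - 5)*(2*s + 3)*uppergamma(s, 1) - 4*2**s*(2*s + 3) + sqrt(2)*(2*s - 5))/(2*2**s*(2*s - 5)*(2*s + 3))
  -3/2 < Re(s) < 5/2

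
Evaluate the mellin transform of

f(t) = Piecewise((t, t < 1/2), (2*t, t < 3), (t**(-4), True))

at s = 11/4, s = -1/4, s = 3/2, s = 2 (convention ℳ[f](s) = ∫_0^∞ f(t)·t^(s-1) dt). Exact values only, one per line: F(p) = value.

along the cuts 1/2, 3, ℳ[f](s) splits into 3 integrals
on [0, 1/2) integrate f = t against the kernel
the [1/2, 3) slice contributes ∫ 2*t·t^(s-1) dt
∫ over [3, ∞) of t**(-4)·t^(s-1) joins the sum

F(11/4) = 2**(1/4)*(-3 + 1304*6**(3/4))/180
F(-1/4) = -2*2**(1/4)/3 + 11020*3**(3/4)/4131
F(3/2) = sqrt(2)*(-27 + 1948*sqrt(6))/540
F(2) = 1297/72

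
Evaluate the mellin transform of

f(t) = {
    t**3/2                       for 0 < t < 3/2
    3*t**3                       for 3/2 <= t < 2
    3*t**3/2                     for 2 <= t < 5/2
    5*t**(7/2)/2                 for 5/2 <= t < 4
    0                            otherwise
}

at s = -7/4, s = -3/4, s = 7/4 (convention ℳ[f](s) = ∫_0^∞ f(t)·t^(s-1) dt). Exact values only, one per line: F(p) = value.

F(-7/4) = -25*2**(1/4)*5**(3/4)/14 - 3*2**(3/4)*3**(1/4)/2 + 12*2**(1/4)/5 + 3*2**(3/4)*5**(1/4)/2 + 80*sqrt(2)/7
F(-3/4) = -125*2**(1/4)*5**(3/4)/44 - 5*2**(3/4)*3**(1/4)/4 + 8*2**(1/4)/3 + 25*2**(3/4)*5**(1/4)/12 + 320*sqrt(2)/11
F(7/4) = -15625*2**(3/4)*5**(1/4)/672 - 405*2**(1/4)*3**(3/4)/304 + 96*2**(3/4)/19 + 1875*2**(1/4)*5**(3/4)/304 + 10240*sqrt(2)/21

treat the 4 regions marked off by 3/2, 2, 5/2 separately and sum
on [0, 3/2) integrate f = t**3/2 against the kernel
on [3/2, 2): add ∫ 3*t**3·t^(s-1) dt
for t in [2, 5/2): the term is ∫ 3*t**3/2·t^(s-1)
∫ over [5/2, 4) of 5*t**(7/2)/2·t^(s-1) joins the sum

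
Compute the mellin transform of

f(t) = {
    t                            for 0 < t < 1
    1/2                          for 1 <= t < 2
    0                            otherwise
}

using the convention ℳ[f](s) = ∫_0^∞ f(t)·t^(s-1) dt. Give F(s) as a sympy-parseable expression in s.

split f at 1: ℳ[f](s) collects 2 kernel integrals
segment [0, 1) carries t; integrate it
segment 1 to 2 holds 1/2; add its integral

(2**s*(s + 1) + s - 1)/(2*s*(s + 1))
  Re(s) > -1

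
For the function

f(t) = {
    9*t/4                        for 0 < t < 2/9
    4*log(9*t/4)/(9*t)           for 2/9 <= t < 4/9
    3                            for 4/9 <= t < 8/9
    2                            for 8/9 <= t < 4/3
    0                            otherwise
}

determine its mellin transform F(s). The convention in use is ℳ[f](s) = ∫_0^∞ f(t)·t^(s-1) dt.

strip the common scale on t: 3*t/2 on [0, 1/3); 2*log(3*t/2)/(3*t) on [1/3, 2/3); 3 on [2/3, 4/3); …
the common scale on t comes off first: t on [0, 1/2); log(t)/t on [1/2, 1); 3 on [1, 2); …
breakpoints 2/9, 4/9, 8/9: one integral from each of the 4 segments
on [0, 2/9) integrate f = 9*t/4 against the kernel
on [2/9, 4/9) integrate f = 4*log(9*t/4)/(9*t) against the kernel
between 4/9 and 8/9 the integrand is 3·t^(s-1)
∫ 2·t^(s-1) over [8/9, 4/3)

2**s*(2*2**(2*s)*(s + 1)*(s**2 - 2*s + 1) - 2*2**s*s*(s + 1) - 6*2**s*(s + 1)*(s**2 - 2*s + 1) + 4*6**s*(s + 1)*(s**2 - 2*s + 1) + 4*s**2*(s + 1)*log(2) - 4*s*(s + 1)*log(2) + 4*s*(s + 1) + s*(s**2 - 2*s + 1))/(2*9**s*s*(s + 1)*(s**2 - 2*s + 1))
  Re(s) > -1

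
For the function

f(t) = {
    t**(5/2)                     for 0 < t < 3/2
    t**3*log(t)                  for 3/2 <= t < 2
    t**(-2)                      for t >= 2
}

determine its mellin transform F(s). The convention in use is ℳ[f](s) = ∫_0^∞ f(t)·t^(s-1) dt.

remove the shared t-power first: sqrt(t) on [0, 3/2); t*log(t) on [3/2, 2); t**(-4) on [2, ∞)
the 3 pieces separated at 3/2, 2 each add one integral
∫ over [0, 3/2) of t**(5/2)·t^(s-1) joins the sum
between 3/2 and 2 the integrand is t**3*log(t)·t^(s-1)
∫ over [2, ∞) of t**(-2)·t^(s-1) joins the sum

(-64*2**(2*s)*(s - 2)*(2*s + 5) - 2*2**(2*s)*(2*s + 5)*(2*s + (s + 2)**2 + 5) + 3**s*(s - 2)*(s + 2)*(2*s + 5)*(-27*log(3) + 27*log(2)) + 3**s*(s - 2)*(2*s + 5)*(-27*log(3) + 27*log(2)) + 27*3**s*(s - 2)*(2*s + 5) + 18*3**s*sqrt(6)*(s - 2)*(2*s + (s + 2)**2 + 5) + 64*4**s*(s - 2)*(s + 2)*(2*s + 5)*log(2) + 64*4**s*(s - 2)*(2*s + 5)*log(2))/(8*2**s*(s - 2)*(2*s + 5)*(2*s + (s + 2)**2 + 5))
  -5/2 < Re(s) < 2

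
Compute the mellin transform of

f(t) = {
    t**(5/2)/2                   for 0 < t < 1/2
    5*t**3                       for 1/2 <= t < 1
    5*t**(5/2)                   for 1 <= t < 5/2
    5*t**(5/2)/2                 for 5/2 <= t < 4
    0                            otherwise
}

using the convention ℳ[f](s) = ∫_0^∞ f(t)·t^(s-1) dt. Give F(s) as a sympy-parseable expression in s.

split f at 1/2, 1, 5/2: ℳ[f](s) collects 4 kernel integrals
between 0 and 1/2 the integrand is t**(5/2)/2·t^(s-1)
segment 1/2 to 1 holds 5*t**3; add its integral
segment [1, 5/2) carries 5*t**(5/2); integrate it
over [5/2, 4), the kernel integral of 5*t**(5/2)/2 enters the sum

(-5*2**(-s - 3)*(2*s + 5) + 2**(-s - 5/2)*(s + 3) + 5*4**(s + 5/2)*(s + 3) + 5*(5/2)**(s + 5/2)*(s + 3) - 5)/((s + 3)*(2*s + 5))
  Re(s) > -5/2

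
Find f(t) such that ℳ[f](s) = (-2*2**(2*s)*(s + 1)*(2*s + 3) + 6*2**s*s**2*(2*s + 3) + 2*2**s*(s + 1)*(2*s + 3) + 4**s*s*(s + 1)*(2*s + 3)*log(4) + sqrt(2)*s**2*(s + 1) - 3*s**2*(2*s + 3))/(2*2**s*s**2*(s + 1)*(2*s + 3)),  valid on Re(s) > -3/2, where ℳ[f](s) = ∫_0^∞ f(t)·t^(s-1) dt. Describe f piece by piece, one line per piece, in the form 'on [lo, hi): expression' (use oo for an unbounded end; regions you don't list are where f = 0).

decompose at 1/2, 1; ℳ[f](s) sums the 3 pieces' integrals
∫ t**(3/2)·t^(s-1) over [0, 1/2)
for t in [1/2, 1): the term is ∫ 3*t·t^(s-1)
on [1, 2) integrate f = log(t) against the kernel

on [0, 1/2): t**(3/2)
on [1/2, 1): 3*t
on [1, 2): log(t)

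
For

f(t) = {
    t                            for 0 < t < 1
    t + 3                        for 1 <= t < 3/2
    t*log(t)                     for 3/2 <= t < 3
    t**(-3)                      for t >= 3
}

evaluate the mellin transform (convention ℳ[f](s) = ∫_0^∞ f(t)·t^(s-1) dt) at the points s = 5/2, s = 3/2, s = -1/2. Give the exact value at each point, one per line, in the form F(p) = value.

treat the 4 regions marked off by 1, 3/2, 3 separately and sum
∫ t·t^(s-1) over [0, 1)
[1, 3/2) adds the kernel integral of (t + 3)
piece [3/2, 3): integrate t*log(t) against the kernel
the [3, ∞) slice contributes ∫ t**(-3)·t^(s-1) dt

F(5/2) = -226*sqrt(3)/147 - 27*sqrt(6)*log(3)/56 - 6/5 + 27*sqrt(6)*log(2)/56 + 3861*sqrt(6)/1960 + 54*sqrt(3)*log(3)/7
F(3/2) = -922*sqrt(3)/675 - 2 + 213*sqrt(6)/100 + log(2**(9*sqrt(6)/20)*3**(-9*sqrt(6)/20 + 18*sqrt(3)/5))
F(-1/2) = -2266*sqrt(3)/567 + sqrt(6) + log(2**(sqrt(6))*3**(-sqrt(6) + 2*sqrt(3))) + 6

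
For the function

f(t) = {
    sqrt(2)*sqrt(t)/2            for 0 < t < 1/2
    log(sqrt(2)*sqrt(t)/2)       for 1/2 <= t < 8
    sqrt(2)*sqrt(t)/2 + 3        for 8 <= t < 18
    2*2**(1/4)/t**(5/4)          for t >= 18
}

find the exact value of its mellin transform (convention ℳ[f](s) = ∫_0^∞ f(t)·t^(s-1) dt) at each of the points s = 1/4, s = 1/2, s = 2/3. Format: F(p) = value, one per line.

F(1/4) = 2**(3/4)*(-330 + sqrt(2) + 108*log(2) + 144*sqrt(6))/18
F(1/2) = sqrt(2)*(16*sqrt(3) + 540*log(2) + 891)/108
F(2/3) = -411/14 + 4*2**(2/3)*3**(5/6)/21 + 87*2**(1/3)/112 + log(2**(3*2**(1/3)/4 + 6)) + 297*12**(1/3)/14

reversing the common scale on t: sqrt(t) on [0, 1/4); log(sqrt(t)) on [1/4, 4); sqrt(t) + 3 on [4, 9); …
reversing the power substitution: t on [0, 1/2); log(t) on [1/2, 2); t + 3 on [2, 3); …
integrate the 4 segments split at 1/2, 8, 18, then add the results
∫ over [0, 1/2) of sqrt(2)*sqrt(t)/2·t^(s-1) joins the sum
over [1/2, 8), the kernel integral of log(sqrt(2)*sqrt(t)/2) enters the sum
on [8, 18): add ∫ (sqrt(2)*sqrt(t)/2 + 3)·t^(s-1) dt
∫ 2*2**(1/4)/t**(5/4)·t^(s-1) over [18, ∞)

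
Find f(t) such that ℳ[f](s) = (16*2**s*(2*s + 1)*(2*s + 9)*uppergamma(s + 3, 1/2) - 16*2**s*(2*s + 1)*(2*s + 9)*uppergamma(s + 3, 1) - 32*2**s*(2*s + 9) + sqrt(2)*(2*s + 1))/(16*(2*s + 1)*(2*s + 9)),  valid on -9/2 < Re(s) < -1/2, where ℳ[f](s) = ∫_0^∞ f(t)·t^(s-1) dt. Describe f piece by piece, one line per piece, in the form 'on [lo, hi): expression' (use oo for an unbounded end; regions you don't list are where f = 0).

back out the common scale on t: t**(9/2) on [0, 1/2); t**3*exp(-t) on [1/2, 1); sqrt(t) on [1, ∞)
invert the shared t-power to get t**(5/2) on [0, 1/2); t*exp(-t) on [1/2, 1); t**(-3/2) on [1, ∞)
invert the shared t-power to get t**(3/2) on [0, 1/2); exp(-t) on [1/2, 1); t**(-5/2) on [1, ∞)
treat the 3 regions marked off by 1, 2 separately and sum
segment [0, 1) carries sqrt(2)*t**(9/2)/32; integrate it
over [1, 2), the kernel integral of t**3*exp(-t/2)/8 enters the sum
over [2, ∞), the kernel integral of sqrt(2)*sqrt(t)/2 enters the sum

on [0, 1): sqrt(2)*t**(9/2)/32
on [1, 2): t**3*exp(-t/2)/8
on [2, oo): sqrt(2)*sqrt(t)/2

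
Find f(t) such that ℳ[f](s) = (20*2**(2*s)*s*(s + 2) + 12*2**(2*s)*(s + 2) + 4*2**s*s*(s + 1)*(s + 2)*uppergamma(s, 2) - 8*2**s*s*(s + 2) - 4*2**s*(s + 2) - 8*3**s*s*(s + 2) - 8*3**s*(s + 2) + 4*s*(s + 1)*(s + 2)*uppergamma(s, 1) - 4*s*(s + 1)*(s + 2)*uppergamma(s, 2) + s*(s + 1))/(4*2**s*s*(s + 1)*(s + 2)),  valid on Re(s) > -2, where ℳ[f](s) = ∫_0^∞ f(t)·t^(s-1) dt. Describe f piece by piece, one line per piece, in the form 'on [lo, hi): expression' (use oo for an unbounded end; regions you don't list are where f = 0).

on [0, 1/2): t**2
on [1/2, 1): exp(-2*t)
on [1, 3/2): t + 1
on [3/2, 2): t + 3
on [2, oo): exp(-t)

integrate the 5 segments split at 1/2, 1, 3/2, 2, then add the results
∫ t**2·t^(s-1) over [0, 1/2)
between 1/2 and 1 the integrand is exp(-2*t)·t^(s-1)
segment 1 to 3/2 holds (t + 1); add its integral
piece [3/2, 2): integrate (t + 3) against the kernel
∫ over [2, ∞) of exp(-t)·t^(s-1) joins the sum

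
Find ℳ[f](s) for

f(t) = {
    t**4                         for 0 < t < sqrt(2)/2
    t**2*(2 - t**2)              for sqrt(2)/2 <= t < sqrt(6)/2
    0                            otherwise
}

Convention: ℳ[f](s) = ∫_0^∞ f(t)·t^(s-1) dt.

peel off the shared t-power: t**2 on [0, sqrt(2)/2); 2 - t**2 on [sqrt(2)/2, sqrt(6)/2)
peel off the power substitution: t on [0, 1/2); 2 - t on [1/2, 3/2)
f breaks at sqrt(2)/2 into 2 integrals to sum
[0, sqrt(2)/2) adds the kernel integral of t**4
over [sqrt(2)/2, sqrt(6)/2), the kernel integral of t**2*(2 - t**2) enters the sum

(3*3**(s/2)*(s + 2) + 24*3**(s/2) - 2*s - 12)/(4*2**(s/2)*(s + 2)*(s + 4))
  Re(s) > -4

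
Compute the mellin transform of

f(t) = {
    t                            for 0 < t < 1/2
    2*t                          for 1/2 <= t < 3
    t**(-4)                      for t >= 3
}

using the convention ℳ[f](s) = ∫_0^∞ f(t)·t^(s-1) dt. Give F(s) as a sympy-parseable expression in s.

decompose at 1/2, 3; ℳ[f](s) sums the 3 pieces' integrals
piece [0, 1/2): integrate t against the kernel
∫ over [1/2, 3) of 2*t·t^(s-1) joins the sum
over [3, ∞), the kernel integral of t**(-4) enters the sum

(970*6**s*s - 3890*6**s - 81*s + 324)/(162*2**s*(s**2 - 3*s - 4))
  -1 < Re(s) < 4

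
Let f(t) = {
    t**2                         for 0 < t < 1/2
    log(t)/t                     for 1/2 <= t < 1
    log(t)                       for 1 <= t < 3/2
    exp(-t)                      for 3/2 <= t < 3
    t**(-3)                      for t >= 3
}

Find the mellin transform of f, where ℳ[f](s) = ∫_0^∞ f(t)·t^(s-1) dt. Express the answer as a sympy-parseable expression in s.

slice at 1/2, 1, 3/2, 3, transform all 5 pieces, and sum them
the [0, 1/2) slice contributes ∫ t**2·t^(s-1) dt
segment 1/2 to 1 holds log(t)/t; add its integral
between 1 and 3/2 the integrand is log(t)·t^(s-1)
the [3/2, 3) slice contributes ∫ exp(-t)·t^(s-1) dt
∫ over [3, ∞) of t**(-3)·t^(s-1) joins the sum

(108*2**s*s**2*(s - 3)*(s + 2)*(s**2 - 2*s + 1)*uppergamma(s, 3/2) - 108*2**s*s**2*(s - 3)*(s + 2)*(s**2 - 2*s + 1)*uppergamma(s, 3) - 108*2**s*s**2*(s - 3)*(s + 2) + 108*2**s*(s - 3)*(s + 2)*(s**2 - 2*s + 1) - 108*3**s*s*(s - 3)*(s + 2)*(s**2 - 2*s + 1)*log(2) + 108*3**s*s*(s - 3)*(s + 2)*(s**2 - 2*s + 1)*log(3) - 108*3**s*(s - 3)*(s + 2)*(s**2 - 2*s + 1) - 4*6**s*s**2*(s + 2)*(s**2 - 2*s + 1) + 216*s**3*(s - 3)*(s + 2)*log(2) - 216*s**2*(s - 3)*(s + 2)*log(2) + 216*s**2*(s - 3)*(s + 2) + 27*s**2*(s - 3)*(s**2 - 2*s + 1))/(108*2**s*s**2*(s - 3)*(s + 2)*(s**2 - 2*s + 1))
  -2 < Re(s) < 3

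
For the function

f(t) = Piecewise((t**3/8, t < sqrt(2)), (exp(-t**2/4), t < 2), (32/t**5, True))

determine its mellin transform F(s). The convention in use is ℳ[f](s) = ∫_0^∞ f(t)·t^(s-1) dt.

2**(s/2)*(2*2**(s/2)*(s - 5)*(s + 3)*uppergamma(s/2, 1/2) - 2*2**(s/2)*(s - 5)*(s + 3)*uppergamma(s/2, 1) - 4*2**(s/2)*(s + 3) + sqrt(2)*(s - 5))/(4*(s - 5)*(s + 3))
  -3 < Re(s) < 5

undo the common scale on t: t**3 on [0, sqrt(2)/2); exp(-t**2) on [sqrt(2)/2, 1); t**(-5) on [1, ∞)
reversing the power substitution: t**(3/2) on [0, 1/2); exp(-t) on [1/2, 1); t**(-5/2) on [1, ∞)
the 3 pieces separated at sqrt(2), 2 each add one integral
the [0, sqrt(2)) slice contributes ∫ t**3/8·t^(s-1) dt
∫ over [sqrt(2), 2) of exp(-t**2/4)·t^(s-1) joins the sum
between 2 and ∞ the integrand is 32/t**5·t^(s-1)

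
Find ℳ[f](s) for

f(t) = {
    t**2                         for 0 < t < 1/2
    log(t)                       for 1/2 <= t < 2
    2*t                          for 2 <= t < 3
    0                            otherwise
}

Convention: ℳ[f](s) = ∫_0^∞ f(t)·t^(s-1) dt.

(-16*2**(2*s)*s**2*(s + 2) + 4*2**(2*s)*s*(s + 1)*(s + 2)*log(2) - 4*2**(2*s)*(s + 1)*(s + 2) + 24*6**s*s**2*(s + 2) + s**2*(s + 1) + 4*s*(s + 1)*(s + 2)*log(2) + 4*(s + 1)*(s + 2))/(4*2**s*s**2*(s + 1)*(s + 2))
  Re(s) > -2

decompose at 1/2, 2; ℳ[f](s) sums the 3 pieces' integrals
for t in [0, 1/2): the term is ∫ t**2·t^(s-1)
segment 1/2 to 2 holds log(t); add its integral
on [2, 3) integrate f = 2*t against the kernel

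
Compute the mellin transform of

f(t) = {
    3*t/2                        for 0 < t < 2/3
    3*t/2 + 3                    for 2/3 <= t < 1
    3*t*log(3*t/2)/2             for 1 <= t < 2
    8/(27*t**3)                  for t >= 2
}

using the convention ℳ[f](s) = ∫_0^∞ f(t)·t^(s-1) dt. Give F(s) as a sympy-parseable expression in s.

reversing the common scale on t: t on [0, 1); t + 3 on [1, 3/2); t*log(t) on [3/2, 3); …
treat the 4 regions marked off by 2/3, 1, 2 separately and sum
∫ over [0, 2/3) of 3*t/2·t^(s-1) joins the sum
on [2/3, 1) integrate f = (3*t/2 + 3) against the kernel
on [1, 2): add ∫ 3*t*log(3*t/2)/2·t^(s-1) dt
on [2, ∞): add ∫ 8/(27*t**3)·t^(s-1) dt

(-162*2**s*s*(s - 3)*(s**2 + 2*s + 1) - 162*2**s*(s - 3)*(s**2 + 2*s + 1) - 81*3**s*s**2*(s - 3)*(s + 1)*log(3) + 81*3**s*s**2*(s - 3)*(s + 1)*log(2) - 81*3**s*s*(s - 3)*(s + 1)*log(3) + 81*3**s*s*(s - 3)*(s + 1)*log(2) + 81*3**s*s*(s - 3)*(s + 1) + 243*3**s*s*(s - 3)*(s**2 + 2*s + 1) + 162*3**s*(s - 3)*(s**2 + 2*s + 1) + 162*6**s*s**2*(s - 3)*(s + 1)*log(3) - 162*6**s*s*(s - 3)*(s + 1) + 162*6**s*s*(s - 3)*(s + 1)*log(3) - 2*6**s*s*(s + 1)*(s**2 + 2*s + 1))/(54*3**s*s*(s - 3)*(s + 1)*(s**2 + 2*s + 1))
  -1 < Re(s) < 3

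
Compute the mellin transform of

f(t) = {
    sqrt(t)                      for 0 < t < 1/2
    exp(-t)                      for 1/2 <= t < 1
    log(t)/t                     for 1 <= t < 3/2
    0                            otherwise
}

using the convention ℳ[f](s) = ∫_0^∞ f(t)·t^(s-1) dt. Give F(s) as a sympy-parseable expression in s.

breakpoints 1/2, 1: one integral from each of the 3 segments
∫ over [0, 1/2) of sqrt(t)·t^(s-1) joins the sum
piece [1/2, 1): integrate exp(-t) against the kernel
for t in [1, 3/2): the term is ∫ log(t)/t·t^(s-1)

(3*2**s*(2*s + 1)*(s**2 - 2*s + 1)*uppergamma(s, 1/2) - 3*2**s*(2*s + 1)*(s**2 - 2*s + 1)*uppergamma(s, 1) + 3*2**s*(2*s + 1) + 3**s*s*(2*s + 1)*(-2*log(2) + 2*log(3)) - 2*3**s*(2*s + 1) + 3**s*(2*s + 1)*(-2*log(3) + 2*log(2)) + 3*sqrt(2)*(s**2 - 2*s + 1))/(3*2**s*(2*s + 1)*(s**2 - 2*s + 1))
  Re(s) > -1/2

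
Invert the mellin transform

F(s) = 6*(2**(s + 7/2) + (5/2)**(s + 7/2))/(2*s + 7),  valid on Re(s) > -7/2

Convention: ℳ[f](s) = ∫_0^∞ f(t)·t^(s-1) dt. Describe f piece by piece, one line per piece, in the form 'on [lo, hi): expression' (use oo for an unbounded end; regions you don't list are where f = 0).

on [0, 2): 6*t**(7/2)
on [2, 5/2): 3*t**(7/2)

treat the 2 regions marked off by 2 separately and sum
segment 0 to 2 holds 6*t**(7/2); add its integral
over [2, 5/2), the kernel integral of 3*t**(7/2) enters the sum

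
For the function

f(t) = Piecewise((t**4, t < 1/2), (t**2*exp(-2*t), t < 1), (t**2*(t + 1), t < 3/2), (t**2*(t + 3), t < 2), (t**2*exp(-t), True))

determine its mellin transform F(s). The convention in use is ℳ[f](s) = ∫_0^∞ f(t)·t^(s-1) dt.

strip the shared t-power: t**2 on [0, 1/2); exp(-2*t) on [1/2, 1); t + 1 on [1, 3/2); …
along the cuts 1/2, 1, 3/2, 2, ℳ[f](s) splits into 5 integrals
segment [0, 1/2) carries t**4; integrate it
[1/2, 1) adds the kernel integral of t**2*exp(-2*t)
∫ over [1, 3/2) of t**2*(t + 1)·t^(s-1) joins the sum
[3/2, 2) adds the kernel integral of t**2*(t + 3)
piece [2, ∞): integrate t**2*exp(-t) against the kernel

(320*2**(2*s)*(s + 2)*(s + 4) + 192*2**(2*s)*(s + 4) + 16*2**s*(s + 2)*(s + 3)*(s + 4)*uppergamma(s + 2, 2) - 32*2**s*(s + 2)*(s + 4) - 16*2**s*(s + 4) - 72*3**s*(s + 2)*(s + 4) - 72*3**s*(s + 4) + 4*(s + 2)*(s + 3)*(s + 4)*uppergamma(s + 2, 1) - 4*(s + 2)*(s + 3)*(s + 4)*uppergamma(s + 2, 2) + (s + 2)*(s + 3))/(16*2**s*(s + 2)*(s + 3)*(s + 4))
  Re(s) > -4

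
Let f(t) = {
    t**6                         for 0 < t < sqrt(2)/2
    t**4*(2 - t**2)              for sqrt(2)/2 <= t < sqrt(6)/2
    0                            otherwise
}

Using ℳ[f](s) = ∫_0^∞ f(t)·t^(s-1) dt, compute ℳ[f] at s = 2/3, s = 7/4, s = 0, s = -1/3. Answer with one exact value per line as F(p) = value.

remove the power substitution first: t**3 on [0, 1/2); t**2*(2 - t) on [1/2, 3/2)
the shared t-power comes off first: t on [0, 1/2); 2 - t on [1/2, 3/2)
linearity at sqrt(2)/2 turns ℳ[f](s) into 2 summed integrals
the [0, sqrt(2)/2) slice contributes ∫ t**6·t^(s-1) dt
between sqrt(2)/2 and sqrt(6)/2 the integrand is t**4*(2 - t**2)·t^(s-1)

F(2/3) = 3*2**(2/3)*(-26 + 171*3**(1/3))/2240
F(7/4) = 3*2**(1/8)*(-26 + 165*3**(7/8))/2852
F(0) = 23/48
F(-1/3) = 3*2**(1/6)*(-46 + 105*3**(5/6))/1496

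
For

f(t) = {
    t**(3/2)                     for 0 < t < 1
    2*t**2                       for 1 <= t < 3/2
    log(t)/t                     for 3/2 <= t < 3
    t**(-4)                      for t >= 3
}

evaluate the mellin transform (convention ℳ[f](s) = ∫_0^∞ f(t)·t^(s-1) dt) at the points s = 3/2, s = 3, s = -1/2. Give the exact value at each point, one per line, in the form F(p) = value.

F(3/2) = -538*sqrt(3)/135 - 5/21 + log(2**(sqrt(6))*3**(-sqrt(6) + 2*sqrt(3))) + 83*sqrt(6)/28
F(3) = 9*log(2)/8 + 271/180 + 27*log(3)/8
F(-1/2) = -1/3 - 4*sqrt(6)*log(2)/27 - 2*sqrt(3)*log(3)/27 - 106*sqrt(3)/2187 + 4*sqrt(6)*log(3)/27 + 89*sqrt(6)/81

split f at 1, 3/2, 3: ℳ[f](s) collects 4 kernel integrals
between 0 and 1 the integrand is t**(3/2)·t^(s-1)
the [1, 3/2) slice contributes ∫ 2*t**2·t^(s-1) dt
segment [3/2, 3) carries log(t)/t; integrate it
piece [3, ∞): integrate t**(-4) against the kernel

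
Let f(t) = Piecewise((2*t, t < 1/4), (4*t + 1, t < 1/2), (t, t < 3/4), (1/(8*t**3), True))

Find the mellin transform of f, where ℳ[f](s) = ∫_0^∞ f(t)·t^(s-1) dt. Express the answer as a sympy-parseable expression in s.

(270*2**s*s**2 - 702*2**s*s - 324*2**s + 49*3**s*s**2 - 275*3**s*s - 162*s**2 + 378*s + 324)/(108*2**(2*s)*s*(s**2 - 2*s - 3))
  -1 < Re(s) < 3

invert the common scale on t to get t on [0, 1/2); 2*t + 1 on [1/2, 1); t/2 on [1, 3/2); …
summing 4 kernel integrals split by 1/4, 1/2, 3/4 yields ℳ[f](s)
∫ over [0, 1/4) of 2*t·t^(s-1) joins the sum
∫ (4*t + 1)·t^(s-1) over [1/4, 1/2)
∫ over [1/2, 3/4) of t·t^(s-1) joins the sum
∫ 1/(8*t**3)·t^(s-1) over [3/4, ∞)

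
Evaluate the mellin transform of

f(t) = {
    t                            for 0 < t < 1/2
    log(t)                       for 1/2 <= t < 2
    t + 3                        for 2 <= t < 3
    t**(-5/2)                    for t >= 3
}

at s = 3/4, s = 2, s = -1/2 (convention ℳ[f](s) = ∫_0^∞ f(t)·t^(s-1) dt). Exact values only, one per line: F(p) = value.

F(3/4) = 2**(1/4)*(-436*sqrt(2) + 2*2**(3/4)*3**(1/4) + 65 + log(2**(42 + 84*sqrt(2))) + 180*6**(3/4))/63
F(2) = 2*sqrt(3)/3 + 17*log(2)/8 + 207/16
F(-1/2) = sqrt(2)*(-486*log(2) + sqrt(2) + 648)/162

breakpoints 1/2, 2, 3: one integral from each of the 4 segments
on [0, 1/2) integrate f = t against the kernel
∫ over [1/2, 2) of log(t)·t^(s-1) joins the sum
segment [2, 3) carries (t + 3); integrate it
[3, ∞) adds the kernel integral of t**(-5/2)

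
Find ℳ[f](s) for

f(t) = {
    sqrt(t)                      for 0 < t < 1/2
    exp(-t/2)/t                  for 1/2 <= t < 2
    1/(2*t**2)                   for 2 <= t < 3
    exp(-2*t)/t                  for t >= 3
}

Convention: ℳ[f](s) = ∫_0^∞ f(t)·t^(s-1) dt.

(6*24**s*(s - 2)*(2*s + 1)*uppergamma(s - 1, 1/4) - 6*24**s*(s - 2)*(2*s + 1)*uppergamma(s - 1, 1) - 3*24**s*(2*s + 1)/2 + 2*36**s*(2*s + 1)/3 + 24*6**s*(s - 2)*(2*s + 1)*uppergamma(s - 1, 6) + 12*sqrt(2)*6**s*(s - 2))/(12*12**s*(s - 2)*(2*s + 1))
  Re(s) > -1/2

remove the shared t-power first: t**(3/2) on [0, 1/2); exp(-t/2) on [1/2, 2); 1/(2*t) on [2, 3); …
split f at 1/2, 2, 3: ℳ[f](s) collects 4 kernel integrals
over [0, 1/2), the kernel integral of sqrt(t) enters the sum
[1/2, 2) adds the kernel integral of exp(-t/2)/t
[2, 3) adds the kernel integral of 1/(2*t**2)
on [3, ∞) integrate f = exp(-2*t)/t against the kernel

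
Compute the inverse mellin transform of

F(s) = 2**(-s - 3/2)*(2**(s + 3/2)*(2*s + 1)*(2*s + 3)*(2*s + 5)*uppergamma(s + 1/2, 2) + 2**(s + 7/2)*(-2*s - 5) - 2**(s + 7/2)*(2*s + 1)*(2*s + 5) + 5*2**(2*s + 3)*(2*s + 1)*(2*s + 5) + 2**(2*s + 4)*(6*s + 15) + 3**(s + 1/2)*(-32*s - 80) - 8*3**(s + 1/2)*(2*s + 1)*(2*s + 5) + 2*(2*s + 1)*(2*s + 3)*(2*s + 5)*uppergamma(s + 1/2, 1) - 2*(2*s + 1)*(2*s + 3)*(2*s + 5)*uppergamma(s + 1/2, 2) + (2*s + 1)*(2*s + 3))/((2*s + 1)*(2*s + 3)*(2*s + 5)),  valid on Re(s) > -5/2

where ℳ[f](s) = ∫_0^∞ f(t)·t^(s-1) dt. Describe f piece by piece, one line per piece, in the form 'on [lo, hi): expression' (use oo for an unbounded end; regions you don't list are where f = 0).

invert the shared t-power to get t**2 on [0, 1/2); exp(-2*t) on [1/2, 1); t + 1 on [1, 3/2); …
along the cuts 1/2, 1, 3/2, 2, ℳ[f](s) splits into 5 integrals
on [0, 1/2): add ∫ t**(5/2)·t^(s-1) dt
segment [1/2, 1) carries sqrt(t)*exp(-2*t); integrate it
∫ over [1, 3/2) of sqrt(t)*(t + 1)·t^(s-1) joins the sum
segment 3/2 to 2 holds sqrt(t)*(t + 3); add its integral
piece [2, ∞): integrate sqrt(t)*exp(-t) against the kernel

on [0, 1/2): t**(5/2)
on [1/2, 1): sqrt(t)*exp(-2*t)
on [1, 3/2): sqrt(t)*(t + 1)
on [3/2, 2): sqrt(t)*(t + 3)
on [2, oo): sqrt(t)*exp(-t)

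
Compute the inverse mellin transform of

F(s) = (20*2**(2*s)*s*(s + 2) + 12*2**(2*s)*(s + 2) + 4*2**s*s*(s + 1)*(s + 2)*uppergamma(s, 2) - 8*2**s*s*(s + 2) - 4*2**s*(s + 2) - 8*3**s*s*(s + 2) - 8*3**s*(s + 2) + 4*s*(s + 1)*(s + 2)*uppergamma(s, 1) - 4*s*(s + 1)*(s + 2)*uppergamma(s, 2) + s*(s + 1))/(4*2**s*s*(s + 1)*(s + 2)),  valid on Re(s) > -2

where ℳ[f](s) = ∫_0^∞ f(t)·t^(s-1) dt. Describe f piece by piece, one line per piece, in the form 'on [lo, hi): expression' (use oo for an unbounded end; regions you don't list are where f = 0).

treat the 5 regions marked off by 1/2, 1, 3/2, 2 separately and sum
segment 0 to 1/2 holds t**2; add its integral
[1/2, 1) adds the kernel integral of exp(-2*t)
∫ over [1, 3/2) of (t + 1)·t^(s-1) joins the sum
segment [3/2, 2) carries (t + 3); integrate it
∫ over [2, ∞) of exp(-t)·t^(s-1) joins the sum

on [0, 1/2): t**2
on [1/2, 1): exp(-2*t)
on [1, 3/2): t + 1
on [3/2, 2): t + 3
on [2, oo): exp(-t)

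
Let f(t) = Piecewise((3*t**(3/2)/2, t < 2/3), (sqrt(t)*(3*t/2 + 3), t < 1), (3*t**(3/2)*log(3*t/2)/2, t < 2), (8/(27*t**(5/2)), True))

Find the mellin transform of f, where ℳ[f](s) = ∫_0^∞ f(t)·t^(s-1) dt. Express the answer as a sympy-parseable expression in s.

strip the shared t-power: 3*t/2 on [0, 2/3); 3*t/2 + 3 on [2/3, 1); 3*t*log(3*t/2)/2 on [1, 2); …
invert the common scale on t to get t on [0, 1); t + 3 on [1, 3/2); t*log(t) on [3/2, 3); …
treat the 4 regions marked off by 2/3, 1, 2 separately and sum
∫ over [0, 2/3) of 3*t**(3/2)/2·t^(s-1) joins the sum
on [2/3, 1) integrate f = sqrt(t)*(3*t/2 + 3) against the kernel
piece [1, 2): integrate 3*t**(3/2)*log(3*t/2)/2 against the kernel
[2, ∞) adds the kernel integral of 8/(27*t**(5/2))

3**(-s - 1/2)*(-162*2**(s + 1/2)*(s - 5/2)*(s + 1/2)*(2*s + (s + 1/2)**2 + 2) - 162*2**(s + 1/2)*(s - 5/2)*(2*s + (s + 1/2)**2 + 2) - 81*3**(s + 1/2)*(s - 5/2)*(s + 1/2)**2*(s + 3/2)*log(3) + 81*3**(s + 1/2)*(s - 5/2)*(s + 1/2)**2*(s + 3/2)*log(2) - 81*3**(s + 1/2)*(s - 5/2)*(s + 1/2)*(s + 3/2)*log(3) + 81*3**(s + 1/2)*(s - 5/2)*(s + 1/2)*(s + 3/2)*log(2) + 81*3**(s + 1/2)*(s - 5/2)*(s + 1/2)*(s + 3/2) + 243*3**(s + 1/2)*(s - 5/2)*(s + 1/2)*(2*s + (s + 1/2)**2 + 2) + 162*3**(s + 1/2)*(s - 5/2)*(2*s + (s + 1/2)**2 + 2) + 162*6**(s + 1/2)*(s - 5/2)*(s + 1/2)**2*(s + 3/2)*log(3) - 162*6**(s + 1/2)*(s - 5/2)*(s + 1/2)*(s + 3/2) + 162*6**(s + 1/2)*(s - 5/2)*(s + 1/2)*(s + 3/2)*log(3) - 2*6**(s + 1/2)*(s + 1/2)*(s + 3/2)*(2*s + (s + 1/2)**2 + 2))/(54*(s - 5/2)*(s + 1/2)*(s + 3/2)*(2*s + (s + 1/2)**2 + 2))
  -3/2 < Re(s) < 5/2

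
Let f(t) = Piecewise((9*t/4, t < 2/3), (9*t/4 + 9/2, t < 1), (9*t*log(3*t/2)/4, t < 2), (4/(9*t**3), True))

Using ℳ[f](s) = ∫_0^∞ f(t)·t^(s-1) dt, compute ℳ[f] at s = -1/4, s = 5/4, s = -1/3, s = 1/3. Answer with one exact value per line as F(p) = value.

peel off the shared t-power: 9*t**2/4 on [0, 2/3); 3*t*(3*t/2 + 3)/2 on [2/3, 1); 9*t**2*log(3*t/2)/4 on [1, 2); …
the common scale on t comes off first: t**2 on [0, 1); t*(t + 3) on [1, 3/2); t**2*log(t) on [3/2, 3); …
strip the shared t-power: t on [0, 1); t + 3 on [1, 3/2); t*log(t) on [3/2, 3); …
linearity at 2/3, 1, 2 turns ℳ[f](s) into 4 summed integrals
on [0, 2/3): add ∫ 9*t/4·t^(s-1) dt
segment 2/3 to 1 holds (9*t/4 + 9/2); add its integral
∫ over [1, 2) of 9*t*log(3*t/2)/4·t^(s-1) joins the sum
on [2, ∞): add ∫ 4/(9*t**3)·t^(s-1) dt

F(-1/4) = -11 - 467*2**(3/4)/117 + log(8*3**(-3 + 3*2**(3/4))) + 9*2**(3/4)*3**(1/4)
F(5/4) = -4*2**(1/4)*3**(3/4)/5 - 12*2**(1/4)/7 + log(2*3**(-1 + 4*2**(1/4))) + 227/45
F(-1/3) = -1213*2**(2/3)/240 - 81/16 - 27*log(3)/8 + 27*log(2)/8 + 27*2**(2/3)*log(3)/8 + 27*2**(2/3)*3**(1/3)/4
F(1/3) = -9*2**(1/3)*3**(2/3)/2 - 241*2**(1/3)/96 - 27*log(3)/16 + 27*log(2)/16 + 27*2**(1/3)*log(3)/8 + 1053/64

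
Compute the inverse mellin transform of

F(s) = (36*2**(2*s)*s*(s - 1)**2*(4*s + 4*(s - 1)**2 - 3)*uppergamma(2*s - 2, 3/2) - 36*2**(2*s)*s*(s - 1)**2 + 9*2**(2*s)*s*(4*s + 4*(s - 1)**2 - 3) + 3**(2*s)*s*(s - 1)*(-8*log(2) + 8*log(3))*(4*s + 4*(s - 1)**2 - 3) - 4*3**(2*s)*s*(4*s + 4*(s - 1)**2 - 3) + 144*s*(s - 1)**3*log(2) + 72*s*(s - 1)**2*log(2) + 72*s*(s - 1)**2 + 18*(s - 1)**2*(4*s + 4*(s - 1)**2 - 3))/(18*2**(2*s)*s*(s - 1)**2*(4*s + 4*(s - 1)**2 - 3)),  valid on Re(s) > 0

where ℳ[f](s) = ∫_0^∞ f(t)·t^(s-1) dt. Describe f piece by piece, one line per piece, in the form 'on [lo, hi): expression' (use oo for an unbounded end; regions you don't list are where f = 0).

remove the shared t-power first: t on [0, 1/4); sqrt(t)*log(sqrt(t)) on [1/4, 1); log(sqrt(t)) on [1, 9/4); …
reversing the power substitution: t**2 on [0, 1/2); t*log(t) on [1/2, 1); log(t) on [1, 3/2); …
summing 4 kernel integrals split by 1/4, 1, 9/4 yields ℳ[f](s)
for t in [0, 1/4): the term is ∫ 1·t^(s-1)
segment 1/4 to 1 holds log(sqrt(t))/sqrt(t); add its integral
segment [1, 9/4) carries log(sqrt(t))/t; integrate it
on [9/4, ∞): add ∫ exp(-sqrt(t))/t·t^(s-1) dt

on [0, 1/4): 1
on [1/4, 1): log(sqrt(t))/sqrt(t)
on [1, 9/4): log(sqrt(t))/t
on [9/4, oo): exp(-sqrt(t))/t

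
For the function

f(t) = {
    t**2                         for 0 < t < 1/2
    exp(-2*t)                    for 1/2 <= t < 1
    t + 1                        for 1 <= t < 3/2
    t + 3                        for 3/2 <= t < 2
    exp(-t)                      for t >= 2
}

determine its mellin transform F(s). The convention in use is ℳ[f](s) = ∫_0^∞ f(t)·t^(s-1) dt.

(20*2**(2*s)*s*(s + 2) + 12*2**(2*s)*(s + 2) + 4*2**s*s*(s + 1)*(s + 2)*uppergamma(s, 2) - 8*2**s*s*(s + 2) - 4*2**s*(s + 2) - 8*3**s*s*(s + 2) - 8*3**s*(s + 2) + 4*s*(s + 1)*(s + 2)*uppergamma(s, 1) - 4*s*(s + 1)*(s + 2)*uppergamma(s, 2) + s*(s + 1))/(4*2**s*s*(s + 1)*(s + 2))
  Re(s) > -2

integrate the 5 segments split at 1/2, 1, 3/2, 2, then add the results
over [0, 1/2), the kernel integral of t**2 enters the sum
segment 1/2 to 1 holds exp(-2*t); add its integral
∫ over [1, 3/2) of (t + 1)·t^(s-1) joins the sum
segment 3/2 to 2 holds (t + 3); add its integral
piece [2, ∞): integrate exp(-t) against the kernel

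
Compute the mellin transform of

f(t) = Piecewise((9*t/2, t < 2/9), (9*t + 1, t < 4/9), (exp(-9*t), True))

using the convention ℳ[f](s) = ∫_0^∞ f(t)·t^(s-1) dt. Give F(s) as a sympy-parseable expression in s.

remove the common scale on t first: 3*t/2 on [0, 2/3); 3*t + 1 on [2/3, 4/3); exp(-3*t) on [4/3, ∞)
peel off the common scale on t: t on [0, 1); 2*t + 1 on [1, 2); exp(-2*t) on [2, ∞)
treat the 3 regions marked off by 2/9, 4/9 separately and sum
∫ over [0, 2/9) of 9*t/2·t^(s-1) joins the sum
piece [2/9, 4/9): integrate (9*t + 1) against the kernel
[4/9, ∞) adds the kernel integral of exp(-9*t)

(2**s*s*(s + 1)*uppergamma(s, 4) - 2*4**s*s - 4**s + 5*8**s*s + 8**s)/(18**s*s*(s + 1))
  Re(s) > -1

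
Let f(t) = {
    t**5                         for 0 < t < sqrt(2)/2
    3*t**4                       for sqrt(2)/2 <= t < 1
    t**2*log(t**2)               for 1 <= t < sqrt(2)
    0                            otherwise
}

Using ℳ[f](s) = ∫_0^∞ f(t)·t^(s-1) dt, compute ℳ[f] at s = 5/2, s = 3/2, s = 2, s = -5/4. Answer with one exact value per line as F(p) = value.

invert the power substitution to get t**(5/2) on [0, 1/2); 3*t**2 on [1/2, 1); t*log(t) on [1, 2)
remove the shared t-power first: t**(3/2) on [0, 1/2); 3*t on [1/2, 1); log(t) on [1, 2)
breakpoints sqrt(2)/2, 1: one integral from each of the 3 segments
piece [0, sqrt(2)/2): integrate t**5 against the kernel
over [sqrt(2)/2, 1), the kernel integral of 3*t**4 enters the sum
segment [1, sqrt(2)) carries t**2*log(t**2); integrate it

F(5/2) = -1253*2**(1/4)/3240 - 3*2**(3/4)/104 + 590/1053 + 8*2**(1/4)*log(2)/9
F(3/2) = -1615*2**(3/4)/5096 - 3*2**(1/4)/44 + 4*2**(3/4)*log(2)/7 + 382/539
F(2) = sqrt(2)/112 + 1/16 + log(2)
F(-5/4) = -32*2**(3/8)/9 - 3*2**(5/8)/11 + 2**(1/8)/15 + 4*2**(3/8)*log(2)/3 + 460/99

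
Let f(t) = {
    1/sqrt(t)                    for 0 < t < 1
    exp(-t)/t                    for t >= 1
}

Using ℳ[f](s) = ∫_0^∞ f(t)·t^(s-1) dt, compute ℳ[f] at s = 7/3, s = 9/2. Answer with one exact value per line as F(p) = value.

undo the shared t-power: sqrt(t) on [0, 1); exp(-t) on [1, ∞)
decompose at 1; ℳ[f](s) sums the 2 pieces' integrals
for t in [0, 1): the term is ∫ 1/sqrt(t)·t^(s-1)
on [1, ∞) integrate f = exp(-t)/t against the kernel

F(7/3) = uppergamma(4/3, 1) + 6/11
F(9/2) = (E*(2 + 15*sqrt(pi)*erfc(1)) + 58)*exp(-1)/8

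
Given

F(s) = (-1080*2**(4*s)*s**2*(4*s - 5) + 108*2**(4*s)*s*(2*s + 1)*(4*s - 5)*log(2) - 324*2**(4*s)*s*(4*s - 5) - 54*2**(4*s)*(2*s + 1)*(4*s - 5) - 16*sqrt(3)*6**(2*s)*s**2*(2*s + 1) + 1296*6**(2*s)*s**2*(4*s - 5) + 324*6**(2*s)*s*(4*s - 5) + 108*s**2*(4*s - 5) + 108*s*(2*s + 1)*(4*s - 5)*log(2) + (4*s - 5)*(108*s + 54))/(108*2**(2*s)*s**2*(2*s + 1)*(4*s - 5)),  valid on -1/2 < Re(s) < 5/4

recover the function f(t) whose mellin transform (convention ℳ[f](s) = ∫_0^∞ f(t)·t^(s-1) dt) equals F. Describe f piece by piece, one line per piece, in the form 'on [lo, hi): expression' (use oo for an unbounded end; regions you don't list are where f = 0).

on [0, 1/4): sqrt(t)
on [1/4, 4): log(sqrt(t))
on [4, 9): sqrt(t) + 3
on [9, oo): t**(-5/4)

remove the power substitution first: t on [0, 1/2); log(t) on [1/2, 2); t + 3 on [2, 3); …
decompose at 1/4, 4, 9; ℳ[f](s) sums the 4 pieces' integrals
over [0, 1/4), the kernel integral of sqrt(t) enters the sum
over [1/4, 4), the kernel integral of log(sqrt(t)) enters the sum
on [4, 9): add ∫ (sqrt(t) + 3)·t^(s-1) dt
between 9 and ∞ the integrand is t**(-5/4)·t^(s-1)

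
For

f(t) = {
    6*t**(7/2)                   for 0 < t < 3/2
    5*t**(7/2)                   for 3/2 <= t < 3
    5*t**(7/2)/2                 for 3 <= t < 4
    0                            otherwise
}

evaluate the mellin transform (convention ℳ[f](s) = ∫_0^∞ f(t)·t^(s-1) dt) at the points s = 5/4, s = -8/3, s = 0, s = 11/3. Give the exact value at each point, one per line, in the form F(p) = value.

f breaks at 3/2, 3 into 3 integrals to sum
for t in [0, 3/2): the term is ∫ 6*t**(7/2)·t^(s-1)
for t in [3/2, 3): the term is ∫ 5*t**(7/2)·t^(s-1)
[3, 4) adds the kernel integral of 5*t**(7/2)/2

F(5/4) = 81*2**(1/4)*3**(3/4)/152 + 810*3**(3/4)/19 + 5120*sqrt(2)/19
F(-8/3) = 3*2**(1/6)*3**(5/6)/5 + 3*3**(5/6) + 6*2**(2/3)
F(0) = 27*sqrt(6)/56 + 135*sqrt(3)/7 + 640/7
F(11/3) = 6561*2**(5/6)*3**(1/6)/5504 + 32805*3**(1/6)/43 + 245760*2**(1/3)/43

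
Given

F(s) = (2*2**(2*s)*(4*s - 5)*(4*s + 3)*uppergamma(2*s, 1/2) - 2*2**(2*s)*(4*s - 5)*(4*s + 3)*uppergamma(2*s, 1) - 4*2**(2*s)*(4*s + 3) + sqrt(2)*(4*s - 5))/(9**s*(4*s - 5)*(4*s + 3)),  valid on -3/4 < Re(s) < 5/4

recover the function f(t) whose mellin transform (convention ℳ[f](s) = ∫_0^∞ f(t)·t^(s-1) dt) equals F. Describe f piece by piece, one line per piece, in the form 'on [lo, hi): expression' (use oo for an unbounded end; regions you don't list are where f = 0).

peel off the power substitution: 3*sqrt(6)*t**(3/2)/4 on [0, 1/3); exp(-3*t/2) on [1/3, 2/3); 4*sqrt(6)/(27*t**(5/2)) on [2/3, ∞)
reversing the common scale on t: t**(3/2) on [0, 1/2); exp(-t) on [1/2, 1); t**(-5/2) on [1, ∞)
split f at 1/9, 4/9: ℳ[f](s) collects 3 kernel integrals
on [0, 1/9) integrate f = 3*sqrt(6)*t**(3/4)/4 against the kernel
between 1/9 and 4/9 the integrand is exp(-3*sqrt(t)/2)·t^(s-1)
the [4/9, ∞) slice contributes ∫ 4*sqrt(6)/(27*t**(5/4))·t^(s-1) dt

on [0, 1/9): 3*sqrt(6)*t**(3/4)/4
on [1/9, 4/9): exp(-3*sqrt(t)/2)
on [4/9, oo): 4*sqrt(6)/(27*t**(5/4))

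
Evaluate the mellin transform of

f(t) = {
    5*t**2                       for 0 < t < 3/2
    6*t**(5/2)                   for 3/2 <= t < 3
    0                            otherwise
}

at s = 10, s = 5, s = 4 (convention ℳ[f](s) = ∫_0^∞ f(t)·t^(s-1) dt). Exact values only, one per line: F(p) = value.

cuts at 3/2: linearity sums the 2 kernel integrals
∫ 5*t**2·t^(s-1) over [0, 3/2)
∫ over [3/2, 3) of 6*t**(5/2)·t^(s-1) joins the sum

F(10) = -1594323*sqrt(6)/51200 + 885735/16384 + 6377292*sqrt(3)/25
F(5) = -2187*sqrt(6)/320 + 10935/896 + 8748*sqrt(3)/5
F(4) = -2187*sqrt(6)/416 + 1215/128 + 8748*sqrt(3)/13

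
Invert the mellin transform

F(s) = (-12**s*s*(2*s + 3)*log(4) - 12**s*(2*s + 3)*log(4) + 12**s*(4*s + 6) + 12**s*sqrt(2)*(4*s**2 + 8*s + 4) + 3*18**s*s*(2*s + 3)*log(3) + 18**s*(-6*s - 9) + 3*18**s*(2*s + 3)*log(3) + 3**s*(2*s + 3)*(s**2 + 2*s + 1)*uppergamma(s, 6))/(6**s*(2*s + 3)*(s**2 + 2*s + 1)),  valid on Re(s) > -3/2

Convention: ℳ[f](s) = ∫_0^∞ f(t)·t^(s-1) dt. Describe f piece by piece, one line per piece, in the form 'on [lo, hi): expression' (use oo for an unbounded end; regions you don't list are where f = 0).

on [0, 2): t**(3/2)
on [2, 3): t*log(t)
on [3, oo): exp(-2*t)

split f at 2, 3: ℳ[f](s) collects 3 kernel integrals
on [0, 2): add ∫ t**(3/2)·t^(s-1) dt
for t in [2, 3): the term is ∫ t*log(t)·t^(s-1)
between 3 and ∞ the integrand is exp(-2*t)·t^(s-1)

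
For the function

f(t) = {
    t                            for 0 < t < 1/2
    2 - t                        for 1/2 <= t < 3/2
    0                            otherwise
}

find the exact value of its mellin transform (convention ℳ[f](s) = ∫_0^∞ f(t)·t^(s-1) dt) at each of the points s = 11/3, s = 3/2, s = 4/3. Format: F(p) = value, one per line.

linearity at 1/2 turns ℳ[f](s) into 2 summed integrals
the [0, 1/2) slice contributes ∫ t·t^(s-1) dt
∫ over [1/2, 3/2) of (2 - t)·t^(s-1) joins the sum

F(11/3) = 3*2**(1/3)*(-34 + 621*3**(2/3))/4928
F(3/2) = sqrt(2)*(-14 + 33*sqrt(3))/60
F(4/3) = 3*2**(2/3)*(-5 + 12*3**(1/3))/56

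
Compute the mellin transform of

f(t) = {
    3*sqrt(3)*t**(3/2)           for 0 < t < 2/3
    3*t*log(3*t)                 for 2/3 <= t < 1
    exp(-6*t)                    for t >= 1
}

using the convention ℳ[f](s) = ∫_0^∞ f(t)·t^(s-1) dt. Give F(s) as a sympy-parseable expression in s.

strip the common scale on t: t**(3/2) on [0, 2); t*log(t) on [2, 3); exp(-2*t) on [3, ∞)
cuts at 2/3, 1: linearity sums the 3 kernel integrals
over [0, 2/3), the kernel integral of 3*sqrt(3)*t**(3/2) enters the sum
[2/3, 1) adds the kernel integral of 3*t*log(3*t)
∫ exp(-6*t)·t^(s-1) over [1, ∞)

(-12**s*s*(2*s + 3)*log(4) - 12**s*(2*s + 3)*log(4) + 12**s*(4*s + 6) + 12**s*sqrt(2)*(4*s**2 + 8*s + 4) + 3*18**s*s*(2*s + 3)*log(3) + 18**s*(-6*s - 9) + 3*18**s*(2*s + 3)*log(3) + 3**s*(2*s + 3)*(s**2 + 2*s + 1)*uppergamma(s, 6))/(18**s*(2*s + 3)*(s**2 + 2*s + 1))
  Re(s) > -3/2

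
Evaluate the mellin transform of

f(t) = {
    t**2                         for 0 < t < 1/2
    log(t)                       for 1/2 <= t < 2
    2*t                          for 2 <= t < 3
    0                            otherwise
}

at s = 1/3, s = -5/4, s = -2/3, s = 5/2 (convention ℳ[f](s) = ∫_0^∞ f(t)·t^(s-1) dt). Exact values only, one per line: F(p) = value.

F(1/3) = 3*2**(2/3)*(-112*2**(2/3) + log(2**(28 + 28*2**(2/3))) + 42*6**(1/3) + 85)/56
F(-5/4) = 2**(1/4)*(-100*6**(3/4) - log(2**(15*sqrt(2) + 120)) + 146 + 288*sqrt(2))/75
F(-2/3) = 3*2**(2/3)*(-19*2**(2/3) - log(2**(2*2**(2/3) + 8)) + 13 + 16*6**(1/3))/16
F(5/2) = sqrt(2)*(-130649 + 41580*log(2) + 194400*sqrt(6))/25200

f breaks at 1/2, 2 into 3 integrals to sum
∫ t**2·t^(s-1) over [0, 1/2)
the [1/2, 2) slice contributes ∫ log(t)·t^(s-1) dt
∫ over [2, 3) of 2*t·t^(s-1) joins the sum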